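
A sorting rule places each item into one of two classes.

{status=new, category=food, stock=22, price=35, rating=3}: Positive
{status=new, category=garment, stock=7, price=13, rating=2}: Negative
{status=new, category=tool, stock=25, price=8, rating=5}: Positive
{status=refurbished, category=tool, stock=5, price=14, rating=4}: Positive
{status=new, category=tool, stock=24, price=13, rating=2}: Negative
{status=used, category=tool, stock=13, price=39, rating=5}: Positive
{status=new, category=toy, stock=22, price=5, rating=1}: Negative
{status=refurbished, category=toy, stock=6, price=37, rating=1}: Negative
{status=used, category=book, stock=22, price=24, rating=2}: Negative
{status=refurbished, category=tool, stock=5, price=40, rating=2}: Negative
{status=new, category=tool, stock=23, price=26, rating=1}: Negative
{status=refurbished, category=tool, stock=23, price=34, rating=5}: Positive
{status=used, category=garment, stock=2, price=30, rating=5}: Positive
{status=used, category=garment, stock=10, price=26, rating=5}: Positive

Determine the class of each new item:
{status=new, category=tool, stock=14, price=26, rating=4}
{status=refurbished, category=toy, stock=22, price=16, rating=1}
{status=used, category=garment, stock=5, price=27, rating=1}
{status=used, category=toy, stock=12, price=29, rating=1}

The classifier is using: rating ≥ 3.
{status=new, category=tool, stock=14, price=26, rating=4} — rating = 4, hence Positive. {status=refurbished, category=toy, stock=22, price=16, rating=1} — rating = 1, hence Negative. {status=used, category=garment, stock=5, price=27, rating=1} — rating = 1, hence Negative. {status=used, category=toy, stock=12, price=29, rating=1} — rating = 1, hence Negative.

Positive, Negative, Negative, Negative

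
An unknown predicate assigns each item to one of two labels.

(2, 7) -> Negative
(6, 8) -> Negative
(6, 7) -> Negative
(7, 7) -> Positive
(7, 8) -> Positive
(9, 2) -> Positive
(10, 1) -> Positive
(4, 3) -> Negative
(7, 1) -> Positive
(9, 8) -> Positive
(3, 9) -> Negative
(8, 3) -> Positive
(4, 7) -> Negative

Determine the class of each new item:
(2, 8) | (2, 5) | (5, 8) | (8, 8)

Negative, Negative, Negative, Positive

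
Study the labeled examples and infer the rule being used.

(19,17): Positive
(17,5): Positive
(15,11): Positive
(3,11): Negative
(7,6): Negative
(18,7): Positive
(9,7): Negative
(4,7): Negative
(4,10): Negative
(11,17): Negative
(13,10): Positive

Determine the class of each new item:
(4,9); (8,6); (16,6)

Negative, Negative, Positive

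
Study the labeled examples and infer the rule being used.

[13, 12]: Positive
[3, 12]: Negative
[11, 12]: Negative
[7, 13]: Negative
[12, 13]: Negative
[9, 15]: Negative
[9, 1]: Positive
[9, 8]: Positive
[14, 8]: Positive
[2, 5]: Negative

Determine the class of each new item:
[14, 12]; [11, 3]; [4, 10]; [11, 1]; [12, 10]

One predicate separates the groups cleanly: first > second.
[14, 12]: 14 > 12 — satisfies this, so Positive.
[11, 3]: 11 > 3 — satisfies this, so Positive.
[4, 10]: 4 < 10 — does not fit, so Negative.
[11, 1]: 11 > 1 — satisfies this, so Positive.
[12, 10]: 12 > 10 — satisfies this, so Positive.

Positive, Positive, Negative, Positive, Positive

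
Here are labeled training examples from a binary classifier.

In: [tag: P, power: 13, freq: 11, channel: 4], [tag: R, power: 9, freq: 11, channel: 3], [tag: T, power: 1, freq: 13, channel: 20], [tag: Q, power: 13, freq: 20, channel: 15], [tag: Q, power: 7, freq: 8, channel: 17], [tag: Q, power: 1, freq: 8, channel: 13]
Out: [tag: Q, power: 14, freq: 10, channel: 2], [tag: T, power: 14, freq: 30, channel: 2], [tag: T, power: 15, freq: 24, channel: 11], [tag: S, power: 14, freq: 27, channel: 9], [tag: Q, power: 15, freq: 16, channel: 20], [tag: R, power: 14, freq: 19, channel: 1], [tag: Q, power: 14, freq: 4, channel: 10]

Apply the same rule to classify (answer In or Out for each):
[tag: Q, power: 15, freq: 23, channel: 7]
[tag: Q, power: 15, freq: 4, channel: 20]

The rule appears to be: power ≤ 13.
[tag: Q, power: 15, freq: 23, channel: 7] — power = 15, hence Out.
[tag: Q, power: 15, freq: 4, channel: 20] — power = 15, hence Out.

Out, Out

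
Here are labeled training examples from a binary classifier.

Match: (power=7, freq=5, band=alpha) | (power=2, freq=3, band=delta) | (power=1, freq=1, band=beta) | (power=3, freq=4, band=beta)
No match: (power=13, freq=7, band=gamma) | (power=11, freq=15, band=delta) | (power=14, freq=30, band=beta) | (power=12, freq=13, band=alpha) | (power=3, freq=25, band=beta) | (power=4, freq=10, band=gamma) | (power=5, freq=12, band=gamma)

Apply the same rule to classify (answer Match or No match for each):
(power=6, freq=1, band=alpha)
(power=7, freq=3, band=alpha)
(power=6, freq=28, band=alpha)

The distinguishing property — freq ≤ 5 — holds for all the 'Match' cases and none of the 'No match' cases.
(power=6, freq=1, band=alpha) — freq = 1, hence Match. (power=7, freq=3, band=alpha) — freq = 3, hence Match. (power=6, freq=28, band=alpha) — freq = 28, hence No match.

Match, Match, No match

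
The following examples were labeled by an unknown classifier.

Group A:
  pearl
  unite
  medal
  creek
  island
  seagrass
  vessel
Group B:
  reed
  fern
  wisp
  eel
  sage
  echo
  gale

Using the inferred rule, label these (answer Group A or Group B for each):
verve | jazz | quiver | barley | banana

Group A, Group B, Group A, Group A, Group A

Rule: length ≥ 5. This holds for each 'Group A' example and fails for each 'Group B' one.
verve — length 5, hence Group A. jazz — length 4, hence Group B. quiver — length 6, hence Group A. barley — length 6, hence Group A. banana — length 6, hence Group A.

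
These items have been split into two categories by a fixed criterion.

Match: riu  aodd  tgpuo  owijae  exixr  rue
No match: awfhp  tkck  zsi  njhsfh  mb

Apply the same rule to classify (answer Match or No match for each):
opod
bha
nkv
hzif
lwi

Match, No match, No match, No match, No match

The distinguishing property — has ≥ 2 vowels — holds for all the 'Match' cases and none of the 'No match' cases.
opod — 2 vowels, hence Match. bha — 1 vowel, hence No match. nkv — 0 vowels, hence No match. hzif — 1 vowel, hence No match. lwi — 1 vowel, hence No match.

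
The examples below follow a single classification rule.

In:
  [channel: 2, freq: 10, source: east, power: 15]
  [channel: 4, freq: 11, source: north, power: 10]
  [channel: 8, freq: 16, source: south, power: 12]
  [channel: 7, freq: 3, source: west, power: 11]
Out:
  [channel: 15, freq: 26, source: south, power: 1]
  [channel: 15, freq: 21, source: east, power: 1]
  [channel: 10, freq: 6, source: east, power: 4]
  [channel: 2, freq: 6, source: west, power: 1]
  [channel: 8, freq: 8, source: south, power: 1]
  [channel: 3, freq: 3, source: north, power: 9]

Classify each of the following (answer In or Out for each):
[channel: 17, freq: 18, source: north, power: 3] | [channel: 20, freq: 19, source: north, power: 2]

Out, Out

The classifier is using: power ≥ 10.
[channel: 17, freq: 18, source: north, power: 3] → power = 3 → Out.
[channel: 20, freq: 19, source: north, power: 2] → power = 2 → Out.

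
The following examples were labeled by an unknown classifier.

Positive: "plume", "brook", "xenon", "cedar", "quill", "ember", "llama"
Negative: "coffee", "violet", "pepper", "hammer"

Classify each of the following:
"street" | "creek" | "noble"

Every 'Positive' example satisfies: odd length. None of the 'Negative' examples do.

Negative, Positive, Positive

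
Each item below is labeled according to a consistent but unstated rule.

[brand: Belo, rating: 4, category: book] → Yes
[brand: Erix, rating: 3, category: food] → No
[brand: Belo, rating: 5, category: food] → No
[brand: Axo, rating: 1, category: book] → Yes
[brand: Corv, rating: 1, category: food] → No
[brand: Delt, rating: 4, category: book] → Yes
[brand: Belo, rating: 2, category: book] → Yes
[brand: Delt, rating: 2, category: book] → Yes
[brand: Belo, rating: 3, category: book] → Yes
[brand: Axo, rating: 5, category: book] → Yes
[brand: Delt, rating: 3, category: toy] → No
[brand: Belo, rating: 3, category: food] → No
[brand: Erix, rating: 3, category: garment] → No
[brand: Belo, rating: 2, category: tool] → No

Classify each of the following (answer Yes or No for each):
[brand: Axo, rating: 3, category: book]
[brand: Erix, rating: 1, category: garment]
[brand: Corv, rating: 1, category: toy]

The rule appears to be: category is book.
[brand: Axo, rating: 3, category: book]: Yes (category is book). [brand: Erix, rating: 1, category: garment]: No (category is garment). [brand: Corv, rating: 1, category: toy]: No (category is toy).

Yes, No, No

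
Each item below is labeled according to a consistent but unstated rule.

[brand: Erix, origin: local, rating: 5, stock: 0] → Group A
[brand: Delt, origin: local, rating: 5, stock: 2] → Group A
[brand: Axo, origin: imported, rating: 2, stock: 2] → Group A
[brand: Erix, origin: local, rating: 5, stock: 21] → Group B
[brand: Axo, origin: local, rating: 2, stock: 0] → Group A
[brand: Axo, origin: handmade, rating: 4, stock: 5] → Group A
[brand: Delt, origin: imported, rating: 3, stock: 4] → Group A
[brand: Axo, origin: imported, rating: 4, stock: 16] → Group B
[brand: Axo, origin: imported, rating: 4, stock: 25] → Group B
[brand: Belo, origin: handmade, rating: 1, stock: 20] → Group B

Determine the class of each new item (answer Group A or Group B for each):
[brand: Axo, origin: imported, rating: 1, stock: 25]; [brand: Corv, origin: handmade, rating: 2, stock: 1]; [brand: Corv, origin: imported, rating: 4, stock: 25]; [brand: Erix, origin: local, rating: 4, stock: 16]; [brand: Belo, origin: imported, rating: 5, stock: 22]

Group B, Group A, Group B, Group B, Group B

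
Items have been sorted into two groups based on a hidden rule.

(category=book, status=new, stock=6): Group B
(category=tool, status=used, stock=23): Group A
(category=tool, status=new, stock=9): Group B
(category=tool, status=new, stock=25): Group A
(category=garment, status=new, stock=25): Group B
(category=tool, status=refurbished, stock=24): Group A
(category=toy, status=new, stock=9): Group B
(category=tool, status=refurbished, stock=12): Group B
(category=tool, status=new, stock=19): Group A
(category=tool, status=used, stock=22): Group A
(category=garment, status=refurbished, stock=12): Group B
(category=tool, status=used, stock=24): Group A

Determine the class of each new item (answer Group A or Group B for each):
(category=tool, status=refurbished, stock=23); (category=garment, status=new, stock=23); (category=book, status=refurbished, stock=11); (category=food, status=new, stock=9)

A rule that fits every label: category is tool AND stock ≥ 19 — true of each 'Group A' example, false of each 'Group B' one.
(category=tool, status=refurbished, stock=23) → category is tool, stock = 23 → Group A. (category=garment, status=new, stock=23) → category is garment, stock = 23 → Group B. (category=book, status=refurbished, stock=11) → category is book, stock = 11 → Group B. (category=food, status=new, stock=9) → category is food, stock = 9 → Group B.

Group A, Group B, Group B, Group B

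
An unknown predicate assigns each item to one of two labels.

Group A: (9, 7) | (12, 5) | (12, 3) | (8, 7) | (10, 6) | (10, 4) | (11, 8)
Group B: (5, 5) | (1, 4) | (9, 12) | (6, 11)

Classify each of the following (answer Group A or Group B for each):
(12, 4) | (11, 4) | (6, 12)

'Group A' ⟺ first > second.

Group A, Group A, Group B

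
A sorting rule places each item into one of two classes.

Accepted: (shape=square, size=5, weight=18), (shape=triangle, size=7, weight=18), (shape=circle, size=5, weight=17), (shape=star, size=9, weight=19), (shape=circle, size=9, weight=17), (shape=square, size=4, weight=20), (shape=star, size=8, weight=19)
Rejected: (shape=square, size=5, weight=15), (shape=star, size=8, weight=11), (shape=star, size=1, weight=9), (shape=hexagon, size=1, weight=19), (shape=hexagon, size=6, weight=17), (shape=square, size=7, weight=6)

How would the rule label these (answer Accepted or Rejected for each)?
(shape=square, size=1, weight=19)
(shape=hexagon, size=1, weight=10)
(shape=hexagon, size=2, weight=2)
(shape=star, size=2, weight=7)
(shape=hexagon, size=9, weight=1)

Accepted, Rejected, Rejected, Rejected, Rejected

All 'Accepted' examples share one property — shape is not hexagon AND weight ≥ 17 — and every 'Rejected' example lacks it.
Accepted: (shape=square, size=1, weight=19), since shape is square, weight = 19. Rejected: (shape=hexagon, size=1, weight=10), since shape is hexagon, weight = 10. Rejected: (shape=hexagon, size=2, weight=2), since shape is hexagon, weight = 2. Rejected: (shape=star, size=2, weight=7), since shape is star, weight = 7. Rejected: (shape=hexagon, size=9, weight=1), since shape is hexagon, weight = 1.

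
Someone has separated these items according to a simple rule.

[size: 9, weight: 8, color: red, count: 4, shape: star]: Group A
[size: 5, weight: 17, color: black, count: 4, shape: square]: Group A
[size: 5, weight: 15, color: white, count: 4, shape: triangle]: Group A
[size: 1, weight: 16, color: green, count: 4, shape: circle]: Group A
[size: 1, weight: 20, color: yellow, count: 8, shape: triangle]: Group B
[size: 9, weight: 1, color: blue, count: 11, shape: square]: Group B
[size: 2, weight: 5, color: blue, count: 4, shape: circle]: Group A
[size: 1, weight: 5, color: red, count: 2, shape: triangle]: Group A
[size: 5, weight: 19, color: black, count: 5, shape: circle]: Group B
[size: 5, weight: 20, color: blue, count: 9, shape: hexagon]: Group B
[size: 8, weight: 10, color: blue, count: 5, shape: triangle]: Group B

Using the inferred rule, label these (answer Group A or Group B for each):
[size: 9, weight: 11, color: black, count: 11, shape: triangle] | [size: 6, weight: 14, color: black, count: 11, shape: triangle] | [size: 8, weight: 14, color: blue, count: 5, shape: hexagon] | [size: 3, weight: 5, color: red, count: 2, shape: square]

Group B, Group B, Group B, Group A

The distinguishing property — count ≤ 4 — holds for all the 'Group A' cases and none of the 'Group B' cases.
[size: 9, weight: 11, color: black, count: 11, shape: triangle] → count = 11 → Group B.
[size: 6, weight: 14, color: black, count: 11, shape: triangle] → count = 11 → Group B.
[size: 8, weight: 14, color: blue, count: 5, shape: hexagon] → count = 5 → Group B.
[size: 3, weight: 5, color: red, count: 2, shape: square] → count = 2 → Group A.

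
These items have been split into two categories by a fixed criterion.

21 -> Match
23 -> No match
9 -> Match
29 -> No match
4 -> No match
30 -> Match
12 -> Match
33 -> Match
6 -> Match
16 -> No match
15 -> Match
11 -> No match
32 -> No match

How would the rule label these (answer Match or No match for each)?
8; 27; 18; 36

No match, Match, Match, Match

One predicate separates the groups cleanly: multiple of 3.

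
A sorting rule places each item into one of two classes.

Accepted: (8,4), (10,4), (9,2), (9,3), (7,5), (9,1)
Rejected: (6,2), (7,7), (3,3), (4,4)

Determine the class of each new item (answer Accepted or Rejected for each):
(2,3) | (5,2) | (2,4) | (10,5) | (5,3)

The classifier is using: first > second AND sum ≥ 10.

Rejected, Rejected, Rejected, Accepted, Rejected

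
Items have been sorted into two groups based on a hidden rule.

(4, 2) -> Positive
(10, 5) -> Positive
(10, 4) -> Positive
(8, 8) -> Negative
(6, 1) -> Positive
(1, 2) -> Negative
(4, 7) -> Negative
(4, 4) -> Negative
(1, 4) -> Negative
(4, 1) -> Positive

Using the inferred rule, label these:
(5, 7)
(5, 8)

All 'Positive' examples share one property — first > second — and every 'Negative' example lacks it.
(5, 7) — 5 < 7, hence Negative.
(5, 8) — 5 < 8, hence Negative.

Negative, Negative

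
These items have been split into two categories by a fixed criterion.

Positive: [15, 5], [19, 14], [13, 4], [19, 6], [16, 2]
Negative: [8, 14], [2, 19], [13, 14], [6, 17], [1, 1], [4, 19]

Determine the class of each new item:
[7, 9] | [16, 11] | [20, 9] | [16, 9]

Negative, Positive, Positive, Positive

One predicate separates the groups cleanly: first > second.
[7, 9] — 7 < 9, hence Negative. [16, 11] — 16 > 11, hence Positive. [20, 9] — 20 > 9, hence Positive. [16, 9] — 16 > 9, hence Positive.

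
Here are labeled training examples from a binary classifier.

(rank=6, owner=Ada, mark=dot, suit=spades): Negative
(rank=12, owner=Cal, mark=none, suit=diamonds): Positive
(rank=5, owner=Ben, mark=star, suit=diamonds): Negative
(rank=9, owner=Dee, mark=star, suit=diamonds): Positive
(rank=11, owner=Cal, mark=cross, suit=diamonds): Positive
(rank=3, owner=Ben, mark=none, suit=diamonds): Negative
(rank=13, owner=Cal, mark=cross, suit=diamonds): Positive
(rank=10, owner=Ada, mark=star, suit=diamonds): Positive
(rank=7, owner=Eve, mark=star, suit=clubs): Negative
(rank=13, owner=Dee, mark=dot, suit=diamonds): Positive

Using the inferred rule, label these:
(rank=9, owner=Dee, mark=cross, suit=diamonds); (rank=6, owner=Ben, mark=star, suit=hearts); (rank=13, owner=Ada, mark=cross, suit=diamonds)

'Positive' ⟺ rank ≥ 9.
(rank=9, owner=Dee, mark=cross, suit=diamonds): Positive (rank = 9). (rank=6, owner=Ben, mark=star, suit=hearts): Negative (rank = 6). (rank=13, owner=Ada, mark=cross, suit=diamonds): Positive (rank = 13).

Positive, Negative, Positive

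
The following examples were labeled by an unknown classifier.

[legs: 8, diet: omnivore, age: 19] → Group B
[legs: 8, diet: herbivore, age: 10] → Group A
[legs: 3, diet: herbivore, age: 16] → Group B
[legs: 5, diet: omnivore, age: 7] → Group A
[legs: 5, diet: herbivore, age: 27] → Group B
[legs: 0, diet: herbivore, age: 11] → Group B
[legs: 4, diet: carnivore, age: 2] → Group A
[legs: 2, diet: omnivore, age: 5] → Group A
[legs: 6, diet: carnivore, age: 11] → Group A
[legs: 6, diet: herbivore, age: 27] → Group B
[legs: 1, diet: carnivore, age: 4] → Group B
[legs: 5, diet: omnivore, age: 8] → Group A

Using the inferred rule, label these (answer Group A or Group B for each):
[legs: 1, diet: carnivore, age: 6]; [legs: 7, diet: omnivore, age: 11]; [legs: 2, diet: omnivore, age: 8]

One predicate separates the groups cleanly: age ≤ 11 AND legs ≥ 2.
[legs: 1, diet: carnivore, age: 6]: Group B (age = 6, legs = 1). [legs: 7, diet: omnivore, age: 11]: Group A (age = 11, legs = 7). [legs: 2, diet: omnivore, age: 8]: Group A (age = 8, legs = 2).

Group B, Group A, Group A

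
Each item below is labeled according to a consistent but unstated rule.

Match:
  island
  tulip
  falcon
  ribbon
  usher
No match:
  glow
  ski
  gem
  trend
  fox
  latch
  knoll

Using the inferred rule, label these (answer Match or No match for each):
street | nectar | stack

The classifier is using: has ≥ 2 vowels.
street — 2 vowels, hence Match.
nectar — 2 vowels, hence Match.
stack — 1 vowel, hence No match.

Match, Match, No match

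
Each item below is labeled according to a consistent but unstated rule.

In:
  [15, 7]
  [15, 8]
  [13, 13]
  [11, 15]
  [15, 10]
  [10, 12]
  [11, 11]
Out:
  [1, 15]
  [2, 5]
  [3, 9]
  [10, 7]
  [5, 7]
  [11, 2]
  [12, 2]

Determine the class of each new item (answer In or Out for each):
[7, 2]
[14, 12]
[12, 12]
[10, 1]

Out, In, In, Out

Every 'In' example satisfies: sum ≥ 22. None of the 'Out' examples do.
Out: [7, 2], since 7+2 = 9. In: [14, 12], since 14+12 = 26. In: [12, 12], since 12+12 = 24. Out: [10, 1], since 10+1 = 11.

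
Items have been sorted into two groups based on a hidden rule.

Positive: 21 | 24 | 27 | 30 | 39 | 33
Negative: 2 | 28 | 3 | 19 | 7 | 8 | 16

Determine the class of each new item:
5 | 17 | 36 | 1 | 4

Negative, Negative, Positive, Negative, Negative

The simplest hypothesis consistent with all the labels is: multiple of 3 AND at least 7.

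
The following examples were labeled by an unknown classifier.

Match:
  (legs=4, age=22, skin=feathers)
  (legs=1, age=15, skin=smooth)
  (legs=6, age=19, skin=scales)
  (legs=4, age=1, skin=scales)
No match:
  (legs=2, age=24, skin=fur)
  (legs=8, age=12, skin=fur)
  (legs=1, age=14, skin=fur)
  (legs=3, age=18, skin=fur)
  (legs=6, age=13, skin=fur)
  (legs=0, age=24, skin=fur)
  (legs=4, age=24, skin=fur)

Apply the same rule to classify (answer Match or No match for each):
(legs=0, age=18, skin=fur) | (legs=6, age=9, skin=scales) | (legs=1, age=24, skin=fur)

No match, Match, No match

One predicate separates the groups cleanly: skin is not fur.
No match: (legs=0, age=18, skin=fur), since skin is fur.
Match: (legs=6, age=9, skin=scales), since skin is scales.
No match: (legs=1, age=24, skin=fur), since skin is fur.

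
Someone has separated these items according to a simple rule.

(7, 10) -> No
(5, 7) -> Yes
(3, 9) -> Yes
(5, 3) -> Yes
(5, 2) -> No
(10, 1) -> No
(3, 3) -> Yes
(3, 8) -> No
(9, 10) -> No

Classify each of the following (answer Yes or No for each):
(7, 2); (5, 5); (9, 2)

No, Yes, No

The common property of the 'Yes' items is: sum is even. No 'No' item has it.
(7, 2): 7+2 = 9, does not satisfy this → No. (5, 5): 5+5 = 10, passes → Yes. (9, 2): 9+2 = 11, does not satisfy this → No.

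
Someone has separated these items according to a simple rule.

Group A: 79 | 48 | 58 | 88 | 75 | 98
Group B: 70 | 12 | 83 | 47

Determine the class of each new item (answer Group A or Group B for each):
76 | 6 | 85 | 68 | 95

Group A, Group B, Group A, Group A, Group A

The rule appears to be: digit sum ≥ 12.
76: Group A (digit sum 7+6 = 13).
6: Group B (digit sum 6).
85: Group A (digit sum 8+5 = 13).
68: Group A (digit sum 6+8 = 14).
95: Group A (digit sum 9+5 = 14).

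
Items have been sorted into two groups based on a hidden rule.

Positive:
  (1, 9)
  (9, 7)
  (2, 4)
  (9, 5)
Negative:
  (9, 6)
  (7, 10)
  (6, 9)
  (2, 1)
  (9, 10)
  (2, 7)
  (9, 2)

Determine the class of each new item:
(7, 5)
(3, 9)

Positive, Positive

All 'Positive' examples share one property — sum is even — and every 'Negative' example lacks it.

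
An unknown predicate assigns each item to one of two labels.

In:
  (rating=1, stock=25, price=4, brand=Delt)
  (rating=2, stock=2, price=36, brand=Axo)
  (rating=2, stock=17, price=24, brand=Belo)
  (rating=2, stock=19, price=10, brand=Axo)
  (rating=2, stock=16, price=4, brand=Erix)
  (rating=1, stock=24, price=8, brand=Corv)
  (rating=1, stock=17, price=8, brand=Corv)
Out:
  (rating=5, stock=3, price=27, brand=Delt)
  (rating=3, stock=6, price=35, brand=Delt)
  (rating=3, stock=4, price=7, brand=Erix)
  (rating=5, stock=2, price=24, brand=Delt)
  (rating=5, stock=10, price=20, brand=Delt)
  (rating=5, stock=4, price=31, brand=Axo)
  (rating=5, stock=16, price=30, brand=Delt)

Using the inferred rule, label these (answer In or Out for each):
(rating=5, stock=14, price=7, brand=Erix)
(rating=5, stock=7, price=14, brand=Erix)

The classifier is using: rating ≤ 2.
(rating=5, stock=14, price=7, brand=Erix): rating = 5, doesn't qualify → Out. (rating=5, stock=7, price=14, brand=Erix): rating = 5, doesn't qualify → Out.

Out, Out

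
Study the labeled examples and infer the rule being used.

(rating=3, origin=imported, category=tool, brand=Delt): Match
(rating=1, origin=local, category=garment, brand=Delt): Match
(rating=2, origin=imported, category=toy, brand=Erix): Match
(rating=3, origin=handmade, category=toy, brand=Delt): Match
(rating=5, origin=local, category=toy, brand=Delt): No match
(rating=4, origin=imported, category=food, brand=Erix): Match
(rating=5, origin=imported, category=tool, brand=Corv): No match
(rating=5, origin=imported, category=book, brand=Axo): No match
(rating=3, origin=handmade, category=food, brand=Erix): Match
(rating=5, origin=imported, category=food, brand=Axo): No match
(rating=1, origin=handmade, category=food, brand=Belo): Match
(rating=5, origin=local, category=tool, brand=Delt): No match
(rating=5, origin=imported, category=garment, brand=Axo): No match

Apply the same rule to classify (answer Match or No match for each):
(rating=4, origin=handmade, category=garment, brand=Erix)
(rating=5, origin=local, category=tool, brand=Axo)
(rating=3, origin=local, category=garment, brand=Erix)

Match, No match, Match

One predicate separates the groups cleanly: rating ≤ 4.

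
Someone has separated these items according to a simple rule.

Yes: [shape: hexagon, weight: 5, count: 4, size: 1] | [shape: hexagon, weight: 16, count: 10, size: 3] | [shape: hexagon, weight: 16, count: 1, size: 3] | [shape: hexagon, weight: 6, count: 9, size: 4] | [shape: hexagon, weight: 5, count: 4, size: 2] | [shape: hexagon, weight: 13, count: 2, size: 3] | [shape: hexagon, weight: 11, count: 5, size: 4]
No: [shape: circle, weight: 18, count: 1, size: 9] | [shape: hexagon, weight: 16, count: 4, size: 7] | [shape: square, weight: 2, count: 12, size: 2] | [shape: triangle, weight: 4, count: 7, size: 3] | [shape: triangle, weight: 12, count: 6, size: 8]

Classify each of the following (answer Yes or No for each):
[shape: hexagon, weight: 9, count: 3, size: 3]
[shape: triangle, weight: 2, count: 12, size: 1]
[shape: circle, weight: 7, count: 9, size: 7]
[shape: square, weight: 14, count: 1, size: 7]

Rule: shape is hexagon AND size ≤ 4. This holds for each 'Yes' example and fails for each 'No' one.

Yes, No, No, No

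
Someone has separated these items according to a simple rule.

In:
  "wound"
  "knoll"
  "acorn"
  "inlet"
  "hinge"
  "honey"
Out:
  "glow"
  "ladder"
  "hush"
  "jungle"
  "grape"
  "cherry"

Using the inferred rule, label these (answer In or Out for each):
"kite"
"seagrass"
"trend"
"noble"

Out, Out, In, In

A rule that fits every label: odd length AND contains 'n' — true of each 'In' example, false of each 'Out' one.
"kite": length 4, no 'n' — does not satisfy this, so Out.
"seagrass": length 8, no 'n' — does not satisfy this, so Out.
"trend": length 5, has 'n' — meets the rule, so In.
"noble": length 5, has 'n' — meets the rule, so In.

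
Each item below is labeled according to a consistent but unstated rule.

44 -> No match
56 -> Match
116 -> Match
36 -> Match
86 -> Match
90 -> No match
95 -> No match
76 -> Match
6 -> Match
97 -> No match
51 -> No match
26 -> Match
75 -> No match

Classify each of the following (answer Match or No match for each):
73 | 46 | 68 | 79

No match, Match, No match, No match

Checking candidate rules against both groups, what survives is: ends in digit 6.
73: last digit 3 — does not satisfy this, so No match. 46: last digit 6 — qualifies, so Match. 68: last digit 8 — does not satisfy this, so No match. 79: last digit 9 — does not satisfy this, so No match.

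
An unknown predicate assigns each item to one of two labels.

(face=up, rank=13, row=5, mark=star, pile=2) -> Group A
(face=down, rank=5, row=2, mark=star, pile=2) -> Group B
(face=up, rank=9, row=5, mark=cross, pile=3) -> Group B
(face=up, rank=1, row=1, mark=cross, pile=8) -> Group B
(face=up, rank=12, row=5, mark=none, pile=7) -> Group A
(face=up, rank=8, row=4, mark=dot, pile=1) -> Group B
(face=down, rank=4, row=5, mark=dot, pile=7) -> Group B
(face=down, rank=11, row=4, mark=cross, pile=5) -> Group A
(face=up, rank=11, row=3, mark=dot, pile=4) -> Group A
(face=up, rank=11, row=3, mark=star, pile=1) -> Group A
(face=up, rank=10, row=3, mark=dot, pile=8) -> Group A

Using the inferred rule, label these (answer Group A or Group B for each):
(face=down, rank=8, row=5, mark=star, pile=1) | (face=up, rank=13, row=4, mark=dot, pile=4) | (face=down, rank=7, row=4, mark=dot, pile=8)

Group B, Group A, Group B

'Group A' ⟺ rank ≥ 10.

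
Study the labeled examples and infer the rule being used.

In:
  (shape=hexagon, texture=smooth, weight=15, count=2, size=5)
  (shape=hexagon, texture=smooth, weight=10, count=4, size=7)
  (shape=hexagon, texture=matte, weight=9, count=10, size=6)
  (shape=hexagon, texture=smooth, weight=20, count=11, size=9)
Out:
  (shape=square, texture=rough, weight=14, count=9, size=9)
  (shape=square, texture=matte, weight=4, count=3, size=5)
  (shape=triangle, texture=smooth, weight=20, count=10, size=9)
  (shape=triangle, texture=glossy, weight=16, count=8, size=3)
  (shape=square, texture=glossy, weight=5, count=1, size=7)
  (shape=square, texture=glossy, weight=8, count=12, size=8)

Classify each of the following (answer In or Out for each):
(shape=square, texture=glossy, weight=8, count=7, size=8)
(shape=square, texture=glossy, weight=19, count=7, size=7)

Out, Out

One predicate separates the groups cleanly: shape is hexagon.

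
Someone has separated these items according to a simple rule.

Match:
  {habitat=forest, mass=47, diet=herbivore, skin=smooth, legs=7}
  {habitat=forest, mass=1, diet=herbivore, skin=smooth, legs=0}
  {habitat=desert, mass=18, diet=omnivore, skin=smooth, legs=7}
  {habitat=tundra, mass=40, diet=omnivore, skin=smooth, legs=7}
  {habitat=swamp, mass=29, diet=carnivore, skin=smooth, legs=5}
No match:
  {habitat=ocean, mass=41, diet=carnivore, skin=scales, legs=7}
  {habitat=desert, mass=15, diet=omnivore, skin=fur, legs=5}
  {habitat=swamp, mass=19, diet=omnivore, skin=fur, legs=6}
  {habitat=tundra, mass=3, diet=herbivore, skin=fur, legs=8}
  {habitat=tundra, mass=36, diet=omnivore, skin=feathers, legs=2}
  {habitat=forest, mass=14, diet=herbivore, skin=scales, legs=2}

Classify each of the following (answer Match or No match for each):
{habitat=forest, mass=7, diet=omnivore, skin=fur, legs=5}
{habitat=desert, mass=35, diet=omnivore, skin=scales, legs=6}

No match, No match

A rule that fits every label: skin is smooth — true of each 'Match' example, false of each 'No match' one.
{habitat=forest, mass=7, diet=omnivore, skin=fur, legs=5}: No match (skin is fur).
{habitat=desert, mass=35, diet=omnivore, skin=scales, legs=6}: No match (skin is scales).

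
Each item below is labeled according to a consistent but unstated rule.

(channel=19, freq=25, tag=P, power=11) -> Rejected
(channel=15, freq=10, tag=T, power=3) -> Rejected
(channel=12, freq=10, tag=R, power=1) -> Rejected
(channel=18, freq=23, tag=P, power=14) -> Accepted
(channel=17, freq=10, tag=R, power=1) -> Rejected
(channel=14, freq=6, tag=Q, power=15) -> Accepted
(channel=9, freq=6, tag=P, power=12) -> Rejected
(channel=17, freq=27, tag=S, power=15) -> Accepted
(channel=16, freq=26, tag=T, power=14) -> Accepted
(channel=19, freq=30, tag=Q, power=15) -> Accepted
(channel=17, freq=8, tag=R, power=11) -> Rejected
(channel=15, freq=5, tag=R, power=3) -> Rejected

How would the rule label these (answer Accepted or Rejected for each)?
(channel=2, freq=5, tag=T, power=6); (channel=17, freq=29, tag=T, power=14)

Every 'Accepted' example satisfies: power ≥ 14. None of the 'Rejected' examples do.
Rejected: (channel=2, freq=5, tag=T, power=6), since power = 6.
Accepted: (channel=17, freq=29, tag=T, power=14), since power = 14.

Rejected, Accepted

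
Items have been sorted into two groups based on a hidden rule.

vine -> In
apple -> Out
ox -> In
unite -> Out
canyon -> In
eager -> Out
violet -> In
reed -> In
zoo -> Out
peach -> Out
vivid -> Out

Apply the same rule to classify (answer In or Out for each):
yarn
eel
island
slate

Every 'In' example satisfies: even length. None of the 'Out' examples do.
yarn: In (length 4). eel: Out (length 3). island: In (length 6). slate: Out (length 5).

In, Out, In, Out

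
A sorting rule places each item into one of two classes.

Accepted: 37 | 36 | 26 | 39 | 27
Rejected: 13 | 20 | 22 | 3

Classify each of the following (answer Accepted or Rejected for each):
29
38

Every 'Accepted' example satisfies: at least 26. None of the 'Rejected' examples do.
Accepted: 29, since 29 ≥ 26.
Accepted: 38, since 38 ≥ 26.

Accepted, Accepted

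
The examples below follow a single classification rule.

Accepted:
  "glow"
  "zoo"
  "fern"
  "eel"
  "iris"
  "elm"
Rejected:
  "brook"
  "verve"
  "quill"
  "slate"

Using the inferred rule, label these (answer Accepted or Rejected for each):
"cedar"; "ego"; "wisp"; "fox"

Rejected, Accepted, Accepted, Accepted

'Accepted' ⟺ length ≤ 4.
Rejected: "cedar", since length 5.
Accepted: "ego", since length 3.
Accepted: "wisp", since length 4.
Accepted: "fox", since length 3.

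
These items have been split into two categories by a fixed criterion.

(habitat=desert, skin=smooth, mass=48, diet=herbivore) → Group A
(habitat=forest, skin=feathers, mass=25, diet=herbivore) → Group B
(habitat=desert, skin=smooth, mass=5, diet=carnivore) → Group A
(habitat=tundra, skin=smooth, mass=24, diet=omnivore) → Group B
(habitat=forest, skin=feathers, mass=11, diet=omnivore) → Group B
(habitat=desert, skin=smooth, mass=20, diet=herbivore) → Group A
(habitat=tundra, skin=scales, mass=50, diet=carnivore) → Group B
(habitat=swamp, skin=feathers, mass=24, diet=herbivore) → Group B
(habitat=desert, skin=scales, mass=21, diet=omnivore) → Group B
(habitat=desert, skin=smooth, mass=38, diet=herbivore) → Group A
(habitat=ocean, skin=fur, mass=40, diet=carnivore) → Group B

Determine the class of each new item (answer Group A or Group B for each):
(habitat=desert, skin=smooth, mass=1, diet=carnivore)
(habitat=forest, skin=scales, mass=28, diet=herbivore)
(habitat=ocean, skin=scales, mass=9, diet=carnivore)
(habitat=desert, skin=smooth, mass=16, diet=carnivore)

The common property of the 'Group A' items is: habitat is desert AND skin is smooth. No 'Group B' item has it.
Group A: (habitat=desert, skin=smooth, mass=1, diet=carnivore), since habitat is desert, skin is smooth. Group B: (habitat=forest, skin=scales, mass=28, diet=herbivore), since habitat is forest, skin is scales. Group B: (habitat=ocean, skin=scales, mass=9, diet=carnivore), since habitat is ocean, skin is scales. Group A: (habitat=desert, skin=smooth, mass=16, diet=carnivore), since habitat is desert, skin is smooth.

Group A, Group B, Group B, Group A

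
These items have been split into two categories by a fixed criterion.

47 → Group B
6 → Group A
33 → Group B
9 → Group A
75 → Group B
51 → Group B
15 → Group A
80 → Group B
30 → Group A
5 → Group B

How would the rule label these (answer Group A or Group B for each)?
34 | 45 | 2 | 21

Rule: multiple of 3 AND at most 30. This holds for each 'Group A' example and fails for each 'Group B' one.
34: 34 = 3·11 + 1, 34 > 30 — fails the rule, so Group B. 45: 45 = 3·15, 45 > 30 — fails the rule, so Group B. 2: 2 = 3·0 + 2, 2 ≤ 30 — fails the rule, so Group B. 21: 21 = 3·7, 21 ≤ 30 — meets the rule, so Group A.

Group B, Group B, Group B, Group A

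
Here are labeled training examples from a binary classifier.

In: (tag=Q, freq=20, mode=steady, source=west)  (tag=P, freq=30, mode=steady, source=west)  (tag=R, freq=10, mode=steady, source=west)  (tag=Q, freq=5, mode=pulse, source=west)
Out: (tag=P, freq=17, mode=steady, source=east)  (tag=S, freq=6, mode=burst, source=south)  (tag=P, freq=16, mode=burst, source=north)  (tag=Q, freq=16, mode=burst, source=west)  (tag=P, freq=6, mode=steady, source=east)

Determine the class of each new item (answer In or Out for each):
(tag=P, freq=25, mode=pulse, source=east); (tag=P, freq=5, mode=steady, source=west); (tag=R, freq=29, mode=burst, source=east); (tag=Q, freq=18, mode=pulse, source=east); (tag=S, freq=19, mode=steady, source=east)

A rule that fits every label: source is west AND freq ≠ 16 — true of each 'In' example, false of each 'Out' one.

Out, In, Out, Out, Out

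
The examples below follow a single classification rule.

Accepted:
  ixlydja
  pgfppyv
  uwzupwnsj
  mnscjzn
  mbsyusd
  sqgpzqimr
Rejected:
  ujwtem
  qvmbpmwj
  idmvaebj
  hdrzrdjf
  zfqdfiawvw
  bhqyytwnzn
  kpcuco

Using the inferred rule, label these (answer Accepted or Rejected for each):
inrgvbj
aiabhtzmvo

Accepted, Rejected

The common property of the 'Accepted' items is: odd length. No 'Rejected' item has it.
inrgvbj: Accepted (length 7).
aiabhtzmvo: Rejected (length 10).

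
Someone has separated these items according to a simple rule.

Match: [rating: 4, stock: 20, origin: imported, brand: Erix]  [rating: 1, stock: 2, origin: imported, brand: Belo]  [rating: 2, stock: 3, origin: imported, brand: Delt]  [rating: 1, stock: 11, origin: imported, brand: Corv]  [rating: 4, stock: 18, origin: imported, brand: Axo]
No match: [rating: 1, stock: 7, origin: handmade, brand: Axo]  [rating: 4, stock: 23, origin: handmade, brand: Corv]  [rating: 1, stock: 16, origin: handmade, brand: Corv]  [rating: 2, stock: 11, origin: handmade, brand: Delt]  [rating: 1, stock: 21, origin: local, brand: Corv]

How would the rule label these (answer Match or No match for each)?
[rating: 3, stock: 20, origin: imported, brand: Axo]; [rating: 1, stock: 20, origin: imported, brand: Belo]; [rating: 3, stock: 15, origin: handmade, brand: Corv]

Match, Match, No match

Comparing the two groups points to one rule — origin is imported.
[rating: 3, stock: 20, origin: imported, brand: Axo]: Match (origin is imported).
[rating: 1, stock: 20, origin: imported, brand: Belo]: Match (origin is imported).
[rating: 3, stock: 15, origin: handmade, brand: Corv]: No match (origin is handmade).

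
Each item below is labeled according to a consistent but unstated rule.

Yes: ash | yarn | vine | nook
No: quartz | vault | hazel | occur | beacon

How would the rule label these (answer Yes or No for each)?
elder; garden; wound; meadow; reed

All 'Yes' examples share one property — length ≤ 4 — and every 'No' example lacks it.
No: elder, since length 5. No: garden, since length 6. No: wound, since length 5. No: meadow, since length 6. Yes: reed, since length 4.

No, No, No, No, Yes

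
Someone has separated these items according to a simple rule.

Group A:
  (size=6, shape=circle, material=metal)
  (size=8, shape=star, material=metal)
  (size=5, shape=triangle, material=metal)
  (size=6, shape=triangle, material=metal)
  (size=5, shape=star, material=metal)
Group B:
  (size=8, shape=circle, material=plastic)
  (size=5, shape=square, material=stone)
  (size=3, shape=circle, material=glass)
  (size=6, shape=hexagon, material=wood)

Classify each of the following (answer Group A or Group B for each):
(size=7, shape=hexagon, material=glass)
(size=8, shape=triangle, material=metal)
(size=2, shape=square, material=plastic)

The simplest hypothesis consistent with all the labels is: material is metal.

Group B, Group A, Group B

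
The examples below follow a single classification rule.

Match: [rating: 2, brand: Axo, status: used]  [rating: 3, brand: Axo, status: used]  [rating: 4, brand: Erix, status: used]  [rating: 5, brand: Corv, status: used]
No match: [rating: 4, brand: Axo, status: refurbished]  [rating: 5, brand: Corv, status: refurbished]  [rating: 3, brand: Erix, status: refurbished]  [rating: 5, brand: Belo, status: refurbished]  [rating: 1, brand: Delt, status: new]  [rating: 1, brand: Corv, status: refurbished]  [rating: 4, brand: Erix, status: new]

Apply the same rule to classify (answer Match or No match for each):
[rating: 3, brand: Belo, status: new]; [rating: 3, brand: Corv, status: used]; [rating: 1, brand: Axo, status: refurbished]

All 'Match' examples share one property — status is used — and every 'No match' example lacks it.
[rating: 3, brand: Belo, status: new] → status is new → No match. [rating: 3, brand: Corv, status: used] → status is used → Match. [rating: 1, brand: Axo, status: refurbished] → status is refurbished → No match.

No match, Match, No match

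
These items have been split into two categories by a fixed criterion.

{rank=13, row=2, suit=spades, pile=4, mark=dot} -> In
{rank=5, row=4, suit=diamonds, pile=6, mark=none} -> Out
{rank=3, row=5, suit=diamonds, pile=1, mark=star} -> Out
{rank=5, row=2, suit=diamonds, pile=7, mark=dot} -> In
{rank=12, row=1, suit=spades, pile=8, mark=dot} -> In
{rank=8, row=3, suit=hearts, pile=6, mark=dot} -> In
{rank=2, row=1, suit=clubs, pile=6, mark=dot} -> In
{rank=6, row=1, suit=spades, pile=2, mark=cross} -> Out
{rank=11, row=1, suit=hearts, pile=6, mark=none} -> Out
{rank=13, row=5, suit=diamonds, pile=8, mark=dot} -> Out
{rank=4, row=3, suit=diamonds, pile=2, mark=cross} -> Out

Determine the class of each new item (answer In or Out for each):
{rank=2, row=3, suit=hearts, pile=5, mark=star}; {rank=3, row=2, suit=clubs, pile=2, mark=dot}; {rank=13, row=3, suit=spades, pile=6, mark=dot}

'In' ⟺ mark is dot AND row ≤ 3.

Out, In, In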